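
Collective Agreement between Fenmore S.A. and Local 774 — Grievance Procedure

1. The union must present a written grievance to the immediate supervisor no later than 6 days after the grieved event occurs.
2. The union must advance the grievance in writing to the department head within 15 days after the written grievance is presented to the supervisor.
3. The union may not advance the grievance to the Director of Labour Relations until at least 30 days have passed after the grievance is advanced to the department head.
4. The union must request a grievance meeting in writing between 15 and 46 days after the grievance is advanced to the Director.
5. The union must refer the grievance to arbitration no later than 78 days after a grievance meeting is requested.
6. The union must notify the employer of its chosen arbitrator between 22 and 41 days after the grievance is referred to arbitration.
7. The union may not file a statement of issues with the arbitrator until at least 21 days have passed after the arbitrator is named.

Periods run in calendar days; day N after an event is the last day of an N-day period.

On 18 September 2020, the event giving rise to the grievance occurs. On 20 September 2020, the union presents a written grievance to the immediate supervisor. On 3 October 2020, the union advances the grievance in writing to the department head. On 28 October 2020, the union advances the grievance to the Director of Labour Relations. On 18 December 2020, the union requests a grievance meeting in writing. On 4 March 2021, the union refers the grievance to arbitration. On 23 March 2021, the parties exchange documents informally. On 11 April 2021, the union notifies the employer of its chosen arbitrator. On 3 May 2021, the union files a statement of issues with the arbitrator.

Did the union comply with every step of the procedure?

(1) due by 18 September 2020 + 6 days = 24 September 2020; done 20 September 2020 — timely.
(2) due by 20 September 2020 + 15 days = 5 October 2020; 3 October 2020 is within that limit.
(3) permitted from 3 October 2020 + 30 days = 2 November 2020 onward; done 28 October 2020 — 5 days too early.

No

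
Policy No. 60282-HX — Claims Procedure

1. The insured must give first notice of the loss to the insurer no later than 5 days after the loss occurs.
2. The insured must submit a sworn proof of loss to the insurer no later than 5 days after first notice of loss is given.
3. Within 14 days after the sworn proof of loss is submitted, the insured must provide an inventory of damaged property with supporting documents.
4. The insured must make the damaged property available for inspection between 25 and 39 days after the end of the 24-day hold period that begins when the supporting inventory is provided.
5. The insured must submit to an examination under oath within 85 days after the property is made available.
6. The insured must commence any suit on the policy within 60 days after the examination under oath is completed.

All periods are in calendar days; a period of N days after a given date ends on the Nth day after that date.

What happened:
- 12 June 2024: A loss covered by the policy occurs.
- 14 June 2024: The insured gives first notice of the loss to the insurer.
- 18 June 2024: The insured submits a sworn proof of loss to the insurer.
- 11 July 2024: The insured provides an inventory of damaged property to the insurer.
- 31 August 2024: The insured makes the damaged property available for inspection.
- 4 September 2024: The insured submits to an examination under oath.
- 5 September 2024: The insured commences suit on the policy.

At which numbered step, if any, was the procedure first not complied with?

Step 1: 5 days after 12 June 2024 (when the loss occurs) is 17 June 2024; completed 14 June 2024, before the deadline.
Step 2: 5 days after 14 June 2024 (when first notice of loss is given) is 19 June 2024; completed 18 June 2024, before the deadline.
Step 3: 14 days after 18 June 2024 (when the sworn proof of loss is submitted) is 2 July 2024; 11 July 2024 misses that deadline by 9 days.
No need to go further; step 3 was not satisfied.

Step 3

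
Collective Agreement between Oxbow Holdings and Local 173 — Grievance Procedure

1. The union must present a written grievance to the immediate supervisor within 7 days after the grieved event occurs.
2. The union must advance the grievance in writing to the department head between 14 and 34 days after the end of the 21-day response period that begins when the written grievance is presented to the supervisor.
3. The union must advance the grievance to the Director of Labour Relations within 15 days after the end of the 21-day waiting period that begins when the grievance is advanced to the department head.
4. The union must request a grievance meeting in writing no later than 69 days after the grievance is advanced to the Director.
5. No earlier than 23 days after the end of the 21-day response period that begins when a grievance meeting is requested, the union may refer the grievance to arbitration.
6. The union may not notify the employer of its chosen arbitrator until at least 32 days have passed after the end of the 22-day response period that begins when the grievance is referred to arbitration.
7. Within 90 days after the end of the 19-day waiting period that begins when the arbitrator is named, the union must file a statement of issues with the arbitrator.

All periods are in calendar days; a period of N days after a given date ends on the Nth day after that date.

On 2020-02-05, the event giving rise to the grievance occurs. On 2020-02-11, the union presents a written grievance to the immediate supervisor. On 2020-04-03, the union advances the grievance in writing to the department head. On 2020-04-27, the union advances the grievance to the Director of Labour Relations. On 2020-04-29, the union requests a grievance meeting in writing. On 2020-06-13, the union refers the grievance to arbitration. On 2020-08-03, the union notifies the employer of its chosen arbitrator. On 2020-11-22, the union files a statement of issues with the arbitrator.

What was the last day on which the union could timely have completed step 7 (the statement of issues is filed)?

The arbitrator is named on 2020-08-03; the 19-day waiting period therefore ends 2020-08-22, and step 7 runs from that date. 90 days after 2020-08-22 is 2020-11-20.

2020-11-20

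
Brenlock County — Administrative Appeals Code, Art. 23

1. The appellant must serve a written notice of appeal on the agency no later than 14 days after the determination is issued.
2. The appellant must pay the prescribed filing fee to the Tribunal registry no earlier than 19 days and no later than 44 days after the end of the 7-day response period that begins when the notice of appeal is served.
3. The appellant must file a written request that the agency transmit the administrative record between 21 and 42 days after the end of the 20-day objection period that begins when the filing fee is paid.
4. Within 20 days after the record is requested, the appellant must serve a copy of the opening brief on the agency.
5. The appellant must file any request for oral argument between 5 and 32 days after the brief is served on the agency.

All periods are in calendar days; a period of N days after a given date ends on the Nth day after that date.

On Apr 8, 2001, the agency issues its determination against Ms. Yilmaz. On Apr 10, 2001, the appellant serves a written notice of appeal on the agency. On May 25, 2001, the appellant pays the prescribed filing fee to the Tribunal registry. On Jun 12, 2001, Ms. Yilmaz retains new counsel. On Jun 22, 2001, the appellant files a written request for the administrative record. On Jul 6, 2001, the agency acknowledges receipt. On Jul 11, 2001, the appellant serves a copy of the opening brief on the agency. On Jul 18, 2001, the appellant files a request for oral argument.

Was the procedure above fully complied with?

Step 1 — counting 14 days from Apr 8, 2001 (when the determination is issued) gives a deadline of Apr 22, 2001; done Apr 10, 2001 — timely.
Step 2 — 19 and 44 days from Apr 17, 2001 (end of the 7-day response period, which began when the notice of appeal is served on Apr 10, 2001) are May 6, 2001 and May 31, 2001 respectively; done May 25, 2001 — within the window.
Step 3 — 21 and 42 days from Jun 14, 2001 (end of the 20-day objection period, which began when the filing fee is paid on May 25, 2001) are Jul 5, 2001 and Jul 26, 2001 respectively; Jun 22, 2001 is 13 days too early.
No need to go further; step 3 was not satisfied.

No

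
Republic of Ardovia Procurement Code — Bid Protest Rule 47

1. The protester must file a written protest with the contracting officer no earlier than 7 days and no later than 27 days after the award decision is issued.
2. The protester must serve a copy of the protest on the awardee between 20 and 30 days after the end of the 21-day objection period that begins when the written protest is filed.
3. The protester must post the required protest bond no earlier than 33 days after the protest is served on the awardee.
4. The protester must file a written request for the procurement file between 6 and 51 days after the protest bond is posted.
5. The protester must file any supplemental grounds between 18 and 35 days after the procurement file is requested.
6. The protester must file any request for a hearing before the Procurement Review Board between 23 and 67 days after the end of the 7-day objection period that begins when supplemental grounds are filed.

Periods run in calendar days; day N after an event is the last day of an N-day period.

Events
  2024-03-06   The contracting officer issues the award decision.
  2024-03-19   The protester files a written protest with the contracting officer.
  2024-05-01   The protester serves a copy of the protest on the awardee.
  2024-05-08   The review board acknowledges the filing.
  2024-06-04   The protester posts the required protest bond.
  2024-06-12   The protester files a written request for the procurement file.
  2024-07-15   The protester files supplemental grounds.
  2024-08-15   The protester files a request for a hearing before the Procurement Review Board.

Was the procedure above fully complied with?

(1) the permitted window runs from 2024-03-06 + 7 = 2024-03-13 to 2024-03-06 + 27 = 2024-04-02; done 2024-03-19 — within the window.
(2) the permitted window runs from 2024-04-09 + 20 = 2024-04-29 to 2024-04-09 + 30 = 2024-05-09; 2024-05-01 falls inside that range.
(3) permitted from 2024-05-01 + 33 days = 2024-06-03 onward; done 2024-06-04, after the minimum wait.
(4) the permitted window runs from 2024-06-04 + 6 = 2024-06-10 to 2024-06-04 + 51 = 2024-07-25; 2024-06-12 falls inside that range.
(5) the permitted window runs from 2024-06-12 + 18 = 2024-06-30 to 2024-06-12 + 35 = 2024-07-17; done 2024-07-15, which is between those dates.
(6) the permitted window runs from 2024-07-22 + 23 = 2024-08-14 to 2024-07-22 + 67 = 2024-09-27; done 2024-08-15 — within the window.

Yes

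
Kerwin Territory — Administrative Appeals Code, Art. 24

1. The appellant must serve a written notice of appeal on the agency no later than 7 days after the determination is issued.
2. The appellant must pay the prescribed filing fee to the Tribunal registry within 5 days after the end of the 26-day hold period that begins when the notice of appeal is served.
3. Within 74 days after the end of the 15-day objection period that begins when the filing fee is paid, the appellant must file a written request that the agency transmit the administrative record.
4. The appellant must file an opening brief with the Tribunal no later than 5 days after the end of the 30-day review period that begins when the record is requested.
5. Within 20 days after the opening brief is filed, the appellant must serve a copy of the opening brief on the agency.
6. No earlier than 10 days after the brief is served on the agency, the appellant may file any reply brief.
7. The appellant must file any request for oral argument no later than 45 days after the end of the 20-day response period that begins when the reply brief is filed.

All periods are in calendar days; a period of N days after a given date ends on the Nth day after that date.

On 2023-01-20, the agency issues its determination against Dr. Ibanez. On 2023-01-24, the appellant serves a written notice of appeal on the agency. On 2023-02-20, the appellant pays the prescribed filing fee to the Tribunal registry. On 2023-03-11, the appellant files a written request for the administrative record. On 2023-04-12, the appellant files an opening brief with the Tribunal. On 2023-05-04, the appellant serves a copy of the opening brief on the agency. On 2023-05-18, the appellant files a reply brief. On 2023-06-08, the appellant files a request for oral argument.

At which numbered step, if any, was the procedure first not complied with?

Step 5

Step 1: 7 days after 2023-01-20 (when the determination is issued) is 2023-01-27; done 2023-01-24 — timely.
Step 2: 5 days after 2023-02-19 (end of the 26-day hold period, which began when the notice of appeal is served on 2023-01-24) is 2023-02-24; done 2023-02-20 — timely.
Step 3: 74 days after 2023-03-07 (end of the 15-day objection period, which began when the filing fee is paid on 2023-02-20) is 2023-05-20; completed 2023-03-11, before the deadline.
Step 4: 5 days after 2023-04-10 (end of the 30-day review period, which began when the record is requested on 2023-03-11) is 2023-04-15; completed 2023-04-12, before the deadline.
Step 5: 20 days after 2023-04-12 (when the opening brief is filed) is 2023-05-02; not done until 2023-05-04, 2 days after the deadline.
No need to go further; step 5 was not satisfied.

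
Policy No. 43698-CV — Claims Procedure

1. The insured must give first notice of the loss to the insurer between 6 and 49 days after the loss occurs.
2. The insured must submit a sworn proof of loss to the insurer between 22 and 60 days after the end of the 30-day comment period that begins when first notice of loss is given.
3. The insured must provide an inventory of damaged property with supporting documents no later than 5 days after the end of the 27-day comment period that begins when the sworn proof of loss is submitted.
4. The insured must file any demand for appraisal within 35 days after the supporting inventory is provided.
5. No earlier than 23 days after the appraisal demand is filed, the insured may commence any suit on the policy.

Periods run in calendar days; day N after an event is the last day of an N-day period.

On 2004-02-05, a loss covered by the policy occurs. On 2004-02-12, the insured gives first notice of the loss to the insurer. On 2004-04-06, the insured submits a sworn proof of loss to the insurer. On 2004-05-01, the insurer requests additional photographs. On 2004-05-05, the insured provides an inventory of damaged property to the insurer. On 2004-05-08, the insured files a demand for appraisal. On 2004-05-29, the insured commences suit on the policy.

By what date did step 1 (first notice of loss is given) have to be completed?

Step 1 runs from 2004-02-05, when the loss occurs. The window is 6–49 days after 2004-02-05; it closes on 2004-03-25.

2004-03-25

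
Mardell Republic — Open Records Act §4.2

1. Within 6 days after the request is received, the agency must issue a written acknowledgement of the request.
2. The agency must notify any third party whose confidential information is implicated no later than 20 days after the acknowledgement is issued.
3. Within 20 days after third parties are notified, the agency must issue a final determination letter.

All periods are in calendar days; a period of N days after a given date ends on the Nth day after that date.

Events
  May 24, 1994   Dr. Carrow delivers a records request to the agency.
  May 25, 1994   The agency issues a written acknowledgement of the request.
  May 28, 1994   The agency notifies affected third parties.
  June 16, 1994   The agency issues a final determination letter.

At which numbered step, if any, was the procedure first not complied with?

None — every step was satisfied

(1) due by May 24, 1994 + 6 days = May 30, 1994; done May 25, 1994 — timely.
(2) due by May 25, 1994 + 20 days = June 14, 1994; done May 28, 1994 — timely.
(3) due by May 28, 1994 + 20 days = June 17, 1994; done June 16, 1994 — timely.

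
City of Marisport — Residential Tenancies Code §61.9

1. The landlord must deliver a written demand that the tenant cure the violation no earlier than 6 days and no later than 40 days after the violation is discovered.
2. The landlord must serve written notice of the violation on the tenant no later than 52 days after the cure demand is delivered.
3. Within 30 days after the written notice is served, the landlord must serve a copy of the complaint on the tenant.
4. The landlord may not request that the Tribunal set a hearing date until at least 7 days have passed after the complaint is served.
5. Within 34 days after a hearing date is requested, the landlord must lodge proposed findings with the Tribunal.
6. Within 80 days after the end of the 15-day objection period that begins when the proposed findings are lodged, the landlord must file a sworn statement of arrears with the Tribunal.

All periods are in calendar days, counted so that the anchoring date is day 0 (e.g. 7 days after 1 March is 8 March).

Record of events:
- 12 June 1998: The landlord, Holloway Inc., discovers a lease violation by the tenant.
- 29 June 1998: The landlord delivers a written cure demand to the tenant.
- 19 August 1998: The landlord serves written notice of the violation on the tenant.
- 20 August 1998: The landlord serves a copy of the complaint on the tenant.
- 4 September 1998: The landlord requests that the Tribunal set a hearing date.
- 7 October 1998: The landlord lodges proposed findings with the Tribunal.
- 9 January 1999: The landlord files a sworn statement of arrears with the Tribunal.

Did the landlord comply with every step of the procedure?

Yes

Step 1: the window is 6–40 days after 12 June 1998 (when the violation is discovered), so 18 June 1998 through 22 July 1998; done 29 June 1998 — within the window.
Step 2: 52 days after 29 June 1998 (when the cure demand is delivered) is 20 August 1998; done 19 August 1998 — timely.
Step 3: 30 days after 19 August 1998 (when the written notice is served) is 18 September 1998; completed 20 August 1998, before the deadline.
Step 4: the earliest permitted date is 7 days after 20 August 1998 (when the complaint is served), i.e. 27 August 1998; done 4 September 1998, after the minimum wait.
Step 5: 34 days after 4 September 1998 (when a hearing date is requested) is 8 October 1998; completed 7 October 1998, before the deadline.
Step 6: 80 days after 22 October 1998 (end of the 15-day objection period, which began when the proposed findings are lodged on 7 October 1998) is 10 January 1999; completed 9 January 1999, before the deadline.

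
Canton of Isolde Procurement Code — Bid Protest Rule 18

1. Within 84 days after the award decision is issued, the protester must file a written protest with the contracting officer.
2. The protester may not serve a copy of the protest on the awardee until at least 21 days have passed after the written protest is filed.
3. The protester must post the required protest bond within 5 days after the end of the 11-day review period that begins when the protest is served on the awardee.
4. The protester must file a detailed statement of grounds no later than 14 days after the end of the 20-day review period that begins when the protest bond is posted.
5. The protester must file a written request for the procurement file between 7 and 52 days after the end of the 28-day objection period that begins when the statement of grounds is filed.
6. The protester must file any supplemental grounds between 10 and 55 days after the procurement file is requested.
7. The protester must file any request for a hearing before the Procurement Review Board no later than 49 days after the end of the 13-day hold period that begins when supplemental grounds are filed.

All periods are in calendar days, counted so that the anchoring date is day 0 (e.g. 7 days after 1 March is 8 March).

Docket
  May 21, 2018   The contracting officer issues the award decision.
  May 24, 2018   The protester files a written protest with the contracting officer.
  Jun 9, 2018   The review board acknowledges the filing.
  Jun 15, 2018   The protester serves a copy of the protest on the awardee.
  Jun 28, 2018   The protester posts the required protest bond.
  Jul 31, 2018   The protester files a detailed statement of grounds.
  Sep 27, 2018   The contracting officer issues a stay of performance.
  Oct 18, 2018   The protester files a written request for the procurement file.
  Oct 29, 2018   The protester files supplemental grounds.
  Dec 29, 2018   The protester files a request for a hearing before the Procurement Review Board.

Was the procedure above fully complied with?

Step 1: 84 days after May 21, 2018 (when the award decision is issued) is Aug 13, 2018; done May 24, 2018 — timely.
Step 2: the earliest permitted date is 21 days after May 24, 2018 (when the written protest is filed), i.e. Jun 14, 2018; Jun 15, 2018 is on or after that date.
Step 3: 5 days after Jun 26, 2018 (end of the 11-day review period, which began when the protest is served on the awardee on Jun 15, 2018) is Jul 1, 2018; completed Jun 28, 2018, before the deadline.
Step 4: 14 days after Jul 18, 2018 (end of the 20-day review period, which began when the protest bond is posted on Jun 28, 2018) is Aug 1, 2018; completed Jul 31, 2018, before the deadline.
Step 5: the window is 7–52 days after Aug 28, 2018 (end of the 28-day objection period, which began when the statement of grounds is filed on Jul 31, 2018), so Sep 4, 2018 through Oct 19, 2018; Oct 18, 2018 falls inside that range.
Step 6: the window is 10–55 days after Oct 18, 2018 (when the procurement file is requested), so Oct 28, 2018 through Dec 12, 2018; done Oct 29, 2018, which is between those dates.
Step 7: 49 days after Nov 11, 2018 (end of the 13-day hold period, which began when supplemental grounds are filed on Oct 29, 2018) is Dec 30, 2018; Dec 29, 2018 is within that limit.

Yes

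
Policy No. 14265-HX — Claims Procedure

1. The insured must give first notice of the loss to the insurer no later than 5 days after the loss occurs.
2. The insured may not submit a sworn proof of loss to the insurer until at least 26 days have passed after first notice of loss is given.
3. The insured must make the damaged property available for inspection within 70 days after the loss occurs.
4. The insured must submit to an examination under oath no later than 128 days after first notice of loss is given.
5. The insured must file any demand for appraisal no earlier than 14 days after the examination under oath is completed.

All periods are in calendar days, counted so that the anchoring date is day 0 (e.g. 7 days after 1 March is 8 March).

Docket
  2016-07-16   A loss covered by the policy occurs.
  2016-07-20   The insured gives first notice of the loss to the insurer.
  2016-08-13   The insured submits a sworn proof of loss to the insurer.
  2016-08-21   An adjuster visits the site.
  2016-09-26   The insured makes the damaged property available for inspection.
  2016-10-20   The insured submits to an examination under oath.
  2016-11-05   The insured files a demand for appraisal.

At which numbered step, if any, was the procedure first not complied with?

(1) due by 2016-07-16 + 5 days = 2016-07-21; 2016-07-20 is within that limit.
(2) permitted from 2016-07-20 + 26 days = 2016-08-15 onward; done 2016-08-13 — 2 days too early.

Step 2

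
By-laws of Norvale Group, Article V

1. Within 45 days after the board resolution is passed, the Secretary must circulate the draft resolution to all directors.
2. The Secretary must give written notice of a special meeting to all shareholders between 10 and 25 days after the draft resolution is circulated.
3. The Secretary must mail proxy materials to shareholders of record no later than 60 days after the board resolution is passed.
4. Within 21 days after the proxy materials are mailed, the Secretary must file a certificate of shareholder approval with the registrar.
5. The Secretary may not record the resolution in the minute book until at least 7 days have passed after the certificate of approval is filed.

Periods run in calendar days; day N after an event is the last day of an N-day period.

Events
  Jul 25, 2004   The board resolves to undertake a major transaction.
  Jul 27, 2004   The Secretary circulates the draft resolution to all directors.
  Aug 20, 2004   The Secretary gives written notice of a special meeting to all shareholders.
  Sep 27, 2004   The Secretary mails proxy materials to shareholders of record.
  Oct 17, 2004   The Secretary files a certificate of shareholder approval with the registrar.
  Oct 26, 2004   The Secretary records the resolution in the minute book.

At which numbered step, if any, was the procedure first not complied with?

Step 3

Step 1: 45 days after Jul 25, 2004 (when the board resolution is passed) is Sep 8, 2004; completed Jul 27, 2004, before the deadline.
Step 2: the window is 10–25 days after Jul 27, 2004 (when the draft resolution is circulated), so Aug 6, 2004 through Aug 21, 2004; Aug 20, 2004 falls inside that range.
Step 3: 60 days after Jul 25, 2004 (when the board resolution is passed) is Sep 23, 2004; done Sep 27, 2004 — 4 days late.
The analysis stops there.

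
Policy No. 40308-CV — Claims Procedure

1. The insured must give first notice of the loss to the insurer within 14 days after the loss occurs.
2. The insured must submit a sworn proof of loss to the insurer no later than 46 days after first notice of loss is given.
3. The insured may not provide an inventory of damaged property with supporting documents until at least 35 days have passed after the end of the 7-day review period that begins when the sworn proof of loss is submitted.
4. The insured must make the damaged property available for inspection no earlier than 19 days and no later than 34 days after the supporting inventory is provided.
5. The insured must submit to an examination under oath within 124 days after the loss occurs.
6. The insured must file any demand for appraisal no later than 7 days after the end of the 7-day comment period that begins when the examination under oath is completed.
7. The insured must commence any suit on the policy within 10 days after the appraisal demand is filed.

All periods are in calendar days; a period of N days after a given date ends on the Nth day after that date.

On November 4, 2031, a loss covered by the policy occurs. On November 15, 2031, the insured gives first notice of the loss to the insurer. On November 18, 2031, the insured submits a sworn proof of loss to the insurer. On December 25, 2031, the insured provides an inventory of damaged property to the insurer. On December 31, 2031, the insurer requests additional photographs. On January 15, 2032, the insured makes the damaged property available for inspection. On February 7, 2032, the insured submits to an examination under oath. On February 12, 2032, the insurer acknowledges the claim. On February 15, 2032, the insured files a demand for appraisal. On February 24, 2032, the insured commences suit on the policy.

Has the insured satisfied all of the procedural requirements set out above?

No

(1) due by November 4, 2031 + 14 days = November 18, 2031; November 15, 2031 is within that limit.
(2) due by November 15, 2031 + 46 days = December 31, 2031; November 18, 2031 is within that limit.
(3) permitted from November 25, 2031 + 35 days = December 30, 2031 onward; December 25, 2031 is 5 days before the earliest permitted date.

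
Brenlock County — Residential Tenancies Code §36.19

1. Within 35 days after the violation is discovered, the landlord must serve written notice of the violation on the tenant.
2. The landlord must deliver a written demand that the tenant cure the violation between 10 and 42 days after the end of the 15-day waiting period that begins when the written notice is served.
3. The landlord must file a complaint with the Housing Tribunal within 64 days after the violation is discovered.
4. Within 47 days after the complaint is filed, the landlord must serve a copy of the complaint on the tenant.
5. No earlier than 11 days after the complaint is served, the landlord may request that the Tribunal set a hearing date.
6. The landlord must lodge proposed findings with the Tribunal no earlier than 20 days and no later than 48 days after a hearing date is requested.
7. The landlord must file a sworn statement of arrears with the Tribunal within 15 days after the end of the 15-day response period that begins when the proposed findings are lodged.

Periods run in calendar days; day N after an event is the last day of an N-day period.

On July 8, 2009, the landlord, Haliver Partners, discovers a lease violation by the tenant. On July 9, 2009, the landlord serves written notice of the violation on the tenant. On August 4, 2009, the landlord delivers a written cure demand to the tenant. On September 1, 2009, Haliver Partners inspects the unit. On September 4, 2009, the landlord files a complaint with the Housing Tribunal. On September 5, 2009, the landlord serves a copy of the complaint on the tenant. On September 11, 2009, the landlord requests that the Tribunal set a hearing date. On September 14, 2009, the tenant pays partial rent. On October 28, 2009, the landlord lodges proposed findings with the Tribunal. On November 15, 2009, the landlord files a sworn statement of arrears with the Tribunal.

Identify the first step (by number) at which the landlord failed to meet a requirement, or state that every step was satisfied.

Step 5

Step 1: 35 days after July 8, 2009 (when the violation is discovered) is August 12, 2009; done July 9, 2009 — timely.
Step 2: the window is 10–42 days after July 24, 2009 (end of the 15-day waiting period, which began when the written notice is served on July 9, 2009), so August 3, 2009 through September 4, 2009; done August 4, 2009 — within the window.
Step 3: 64 days after July 8, 2009 (when the violation is discovered) is September 10, 2009; September 4, 2009 is within that limit.
Step 4: 47 days after September 4, 2009 (when the complaint is filed) is October 21, 2009; completed September 5, 2009, before the deadline.
Step 5: the earliest permitted date is 11 days after September 5, 2009 (when the complaint is served), i.e. September 16, 2009; acted on September 11, 2009, 5 days prematurely.
That is the first point of non-compliance.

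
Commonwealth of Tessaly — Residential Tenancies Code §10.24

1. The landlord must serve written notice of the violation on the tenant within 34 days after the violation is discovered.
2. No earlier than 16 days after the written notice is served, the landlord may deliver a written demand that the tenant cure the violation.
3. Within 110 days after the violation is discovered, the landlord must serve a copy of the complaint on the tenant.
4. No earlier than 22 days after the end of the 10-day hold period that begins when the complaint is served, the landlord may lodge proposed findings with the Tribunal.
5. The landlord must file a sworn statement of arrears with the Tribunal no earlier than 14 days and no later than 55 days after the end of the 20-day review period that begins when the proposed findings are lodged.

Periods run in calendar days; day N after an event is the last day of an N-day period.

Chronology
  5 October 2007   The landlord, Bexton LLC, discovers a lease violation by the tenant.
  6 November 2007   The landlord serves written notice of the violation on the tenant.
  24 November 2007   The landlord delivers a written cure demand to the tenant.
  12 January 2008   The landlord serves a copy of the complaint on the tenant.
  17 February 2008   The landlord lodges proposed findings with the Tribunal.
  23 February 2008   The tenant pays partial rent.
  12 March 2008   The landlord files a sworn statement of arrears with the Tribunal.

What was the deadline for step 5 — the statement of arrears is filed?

2 May 2008

The proposed findings are lodged on 17 February 2008; the 20-day review period therefore ends 8 March 2008, and step 5 runs from that date. The window is 14–55 days after 8 March 2008; it closes on 2 May 2008.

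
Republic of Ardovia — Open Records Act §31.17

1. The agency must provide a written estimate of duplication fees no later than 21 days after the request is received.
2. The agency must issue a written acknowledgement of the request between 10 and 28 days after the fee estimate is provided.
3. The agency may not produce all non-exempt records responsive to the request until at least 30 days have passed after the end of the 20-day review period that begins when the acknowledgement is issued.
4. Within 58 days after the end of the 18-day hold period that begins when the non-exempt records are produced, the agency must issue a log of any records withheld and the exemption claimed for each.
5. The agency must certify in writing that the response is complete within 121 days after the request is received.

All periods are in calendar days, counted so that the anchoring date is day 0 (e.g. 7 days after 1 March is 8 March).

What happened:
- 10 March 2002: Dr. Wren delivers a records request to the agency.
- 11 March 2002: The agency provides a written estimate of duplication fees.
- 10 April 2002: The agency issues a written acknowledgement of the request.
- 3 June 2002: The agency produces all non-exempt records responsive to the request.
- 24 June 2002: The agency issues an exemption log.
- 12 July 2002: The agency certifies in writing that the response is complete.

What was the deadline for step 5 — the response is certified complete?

9 July 2002

Step 5 runs from 10 March 2002, when the request is received. 121 days after 10 March 2002 is 9 July 2002.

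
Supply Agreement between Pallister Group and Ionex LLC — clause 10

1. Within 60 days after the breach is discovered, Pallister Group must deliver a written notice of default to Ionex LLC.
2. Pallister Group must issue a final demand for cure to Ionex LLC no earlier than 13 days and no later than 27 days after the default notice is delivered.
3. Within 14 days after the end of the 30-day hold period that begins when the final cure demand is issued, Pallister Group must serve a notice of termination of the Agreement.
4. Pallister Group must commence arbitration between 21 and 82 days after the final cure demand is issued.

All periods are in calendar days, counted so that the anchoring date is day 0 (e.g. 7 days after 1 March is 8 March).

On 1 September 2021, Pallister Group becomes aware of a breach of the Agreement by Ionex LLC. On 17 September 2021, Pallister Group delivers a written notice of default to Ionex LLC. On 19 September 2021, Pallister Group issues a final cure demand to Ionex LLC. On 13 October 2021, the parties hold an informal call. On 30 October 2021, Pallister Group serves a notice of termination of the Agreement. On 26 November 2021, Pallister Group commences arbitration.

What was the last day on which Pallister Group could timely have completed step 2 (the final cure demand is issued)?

14 October 2021

Step 2 runs from 17 September 2021, when the default notice is delivered. The window is 13–27 days after 17 September 2021; it closes on 14 October 2021.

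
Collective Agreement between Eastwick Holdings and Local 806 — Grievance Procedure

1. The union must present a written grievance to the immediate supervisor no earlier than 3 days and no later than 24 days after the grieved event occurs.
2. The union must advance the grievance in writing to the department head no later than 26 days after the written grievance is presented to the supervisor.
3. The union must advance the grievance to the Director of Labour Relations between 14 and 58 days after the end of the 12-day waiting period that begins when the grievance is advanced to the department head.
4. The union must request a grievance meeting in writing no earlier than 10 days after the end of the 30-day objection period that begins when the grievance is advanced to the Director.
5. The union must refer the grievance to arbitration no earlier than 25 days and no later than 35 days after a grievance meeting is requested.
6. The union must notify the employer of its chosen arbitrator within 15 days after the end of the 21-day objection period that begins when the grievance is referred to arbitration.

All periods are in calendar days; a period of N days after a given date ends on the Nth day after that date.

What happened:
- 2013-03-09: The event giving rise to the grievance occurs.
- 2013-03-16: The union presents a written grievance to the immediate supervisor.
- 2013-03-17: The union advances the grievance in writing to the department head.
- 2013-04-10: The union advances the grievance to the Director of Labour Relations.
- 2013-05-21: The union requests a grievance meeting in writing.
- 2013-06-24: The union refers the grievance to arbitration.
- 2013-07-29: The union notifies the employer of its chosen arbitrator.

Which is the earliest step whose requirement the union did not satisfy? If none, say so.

Step 1: the window is 3–24 days after 2013-03-09 (when the grieved event occurs), so 2013-03-12 through 2013-04-02; done 2013-03-16 — within the window.
Step 2: 26 days after 2013-03-16 (when the written grievance is presented to the supervisor) is 2013-04-11; done 2013-03-17 — timely.
Step 3: the window is 14–58 days after 2013-03-29 (end of the 12-day waiting period, which began when the grievance is advanced to the department head on 2013-03-17), so 2013-04-12 through 2013-05-26; 2013-04-10 is 2 days too early.

Step 3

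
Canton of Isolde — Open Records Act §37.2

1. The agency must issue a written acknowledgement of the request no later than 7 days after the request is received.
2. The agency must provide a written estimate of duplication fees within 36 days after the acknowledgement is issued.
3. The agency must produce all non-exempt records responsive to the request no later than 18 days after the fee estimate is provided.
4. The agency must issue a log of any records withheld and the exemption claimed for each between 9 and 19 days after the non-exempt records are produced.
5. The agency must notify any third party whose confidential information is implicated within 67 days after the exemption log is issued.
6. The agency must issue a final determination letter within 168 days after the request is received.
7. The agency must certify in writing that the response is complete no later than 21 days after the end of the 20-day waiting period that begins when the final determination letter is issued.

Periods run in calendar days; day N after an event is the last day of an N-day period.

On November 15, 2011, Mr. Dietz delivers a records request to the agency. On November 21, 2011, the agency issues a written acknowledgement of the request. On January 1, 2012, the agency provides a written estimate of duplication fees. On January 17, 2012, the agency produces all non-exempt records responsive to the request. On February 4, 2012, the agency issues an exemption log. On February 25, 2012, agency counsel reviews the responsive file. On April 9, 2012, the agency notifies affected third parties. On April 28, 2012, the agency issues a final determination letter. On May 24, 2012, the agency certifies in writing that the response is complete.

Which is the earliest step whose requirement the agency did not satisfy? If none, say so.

Step 2

Step 1: 7 days after November 15, 2011 (when the request is received) is November 22, 2011; done November 21, 2011 — timely.
Step 2: 36 days after November 21, 2011 (when the acknowledgement is issued) is December 27, 2011; January 1, 2012 misses that deadline by 5 days.
The analysis stops there.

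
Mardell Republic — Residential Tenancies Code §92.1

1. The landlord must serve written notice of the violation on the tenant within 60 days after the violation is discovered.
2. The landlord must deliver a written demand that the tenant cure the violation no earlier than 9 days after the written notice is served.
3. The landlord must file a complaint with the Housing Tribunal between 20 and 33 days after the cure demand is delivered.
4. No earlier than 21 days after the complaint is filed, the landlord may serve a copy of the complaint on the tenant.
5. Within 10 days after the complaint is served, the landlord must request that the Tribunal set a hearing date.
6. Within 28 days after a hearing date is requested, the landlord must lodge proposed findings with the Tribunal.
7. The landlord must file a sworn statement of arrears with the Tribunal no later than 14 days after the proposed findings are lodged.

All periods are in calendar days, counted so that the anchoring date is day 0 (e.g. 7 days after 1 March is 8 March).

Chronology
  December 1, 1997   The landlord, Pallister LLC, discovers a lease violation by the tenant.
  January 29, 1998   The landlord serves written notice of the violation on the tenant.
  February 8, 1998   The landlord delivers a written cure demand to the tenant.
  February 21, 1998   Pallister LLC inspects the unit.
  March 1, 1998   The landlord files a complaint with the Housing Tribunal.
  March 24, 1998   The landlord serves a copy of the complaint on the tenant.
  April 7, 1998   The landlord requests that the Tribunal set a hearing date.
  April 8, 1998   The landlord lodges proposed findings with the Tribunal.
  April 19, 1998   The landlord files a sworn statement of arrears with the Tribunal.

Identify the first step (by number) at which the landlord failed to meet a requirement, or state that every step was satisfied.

Step 5

Step 1 — counting 60 days from December 1, 1997 (when the violation is discovered) gives a deadline of January 30, 1998; January 29, 1998 is within that limit.
Step 2 — must wait 9 days from January 29, 1998 (when the written notice is served), so not before February 7, 1998; February 8, 1998 is on or after that date.
Step 3 — 20 and 33 days from February 8, 1998 (when the cure demand is delivered) are February 28, 1998 and March 13, 1998 respectively; March 1, 1998 falls inside that range.
Step 4 — must wait 21 days from March 1, 1998 (when the complaint is filed), so not before March 22, 1998; done March 24, 1998, after the minimum wait.
Step 5 — counting 10 days from March 24, 1998 (when the complaint is served) gives a deadline of April 3, 1998; not done until April 7, 1998, 4 days after the deadline.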